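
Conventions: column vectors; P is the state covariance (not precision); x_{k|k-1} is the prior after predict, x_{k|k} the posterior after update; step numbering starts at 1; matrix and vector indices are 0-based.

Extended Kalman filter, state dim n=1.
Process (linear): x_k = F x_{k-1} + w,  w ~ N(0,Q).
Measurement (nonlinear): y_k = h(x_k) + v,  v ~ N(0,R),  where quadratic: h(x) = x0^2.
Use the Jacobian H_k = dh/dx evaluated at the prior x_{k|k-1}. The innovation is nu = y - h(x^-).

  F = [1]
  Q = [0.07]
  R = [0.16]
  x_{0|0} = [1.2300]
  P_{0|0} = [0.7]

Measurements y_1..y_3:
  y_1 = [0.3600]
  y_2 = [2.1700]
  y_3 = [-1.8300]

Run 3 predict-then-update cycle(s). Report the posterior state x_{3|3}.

x_post = [0.2397]

step 1: x^-=[1.2300]  P^-=[0.7700]  H_jac=[2.4600]  S=[4.8197]  K=[0.3930]  nu=[-1.1529]  x^+=[0.7769]  P^+=[0.0256]
step 2: x^-=[0.7769]  P^-=[0.0956]  H_jac=[1.5538]  S=[0.3907]  K=[0.3800]  nu=[1.5664]  x^+=[1.3722]  P^+=[0.0391]
step 3: x^-=[1.3722]  P^-=[0.1091]  H_jac=[2.7444]  S=[0.9820]  K=[0.3050]  nu=[-3.7129]  x^+=[0.2397]  P^+=[0.0178]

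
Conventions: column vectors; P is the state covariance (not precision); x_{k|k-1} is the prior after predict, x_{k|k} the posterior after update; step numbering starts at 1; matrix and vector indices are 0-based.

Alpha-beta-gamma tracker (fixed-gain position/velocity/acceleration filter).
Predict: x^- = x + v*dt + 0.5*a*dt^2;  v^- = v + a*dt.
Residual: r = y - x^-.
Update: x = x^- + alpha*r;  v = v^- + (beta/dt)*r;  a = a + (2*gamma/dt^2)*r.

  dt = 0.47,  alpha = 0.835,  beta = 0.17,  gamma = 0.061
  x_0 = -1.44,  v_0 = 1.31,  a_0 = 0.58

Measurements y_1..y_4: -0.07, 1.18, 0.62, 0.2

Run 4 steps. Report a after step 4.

step 1: x_pred=-0.7602  r=0.6902  x^+=-0.1839  v^+=1.8323  a^+=0.9612
step 2: x_pred=0.7834  r=0.3966  x^+=1.1146  v^+=2.4275  a^+=1.1802
step 3: x_pred=2.3858  r=-1.7658  x^+=0.9114  v^+=2.3435  a^+=0.2050
step 4: x_pred=2.0354  r=-1.8354  x^+=0.5028  v^+=1.7759  a^+=-0.8087

a_post = -0.8087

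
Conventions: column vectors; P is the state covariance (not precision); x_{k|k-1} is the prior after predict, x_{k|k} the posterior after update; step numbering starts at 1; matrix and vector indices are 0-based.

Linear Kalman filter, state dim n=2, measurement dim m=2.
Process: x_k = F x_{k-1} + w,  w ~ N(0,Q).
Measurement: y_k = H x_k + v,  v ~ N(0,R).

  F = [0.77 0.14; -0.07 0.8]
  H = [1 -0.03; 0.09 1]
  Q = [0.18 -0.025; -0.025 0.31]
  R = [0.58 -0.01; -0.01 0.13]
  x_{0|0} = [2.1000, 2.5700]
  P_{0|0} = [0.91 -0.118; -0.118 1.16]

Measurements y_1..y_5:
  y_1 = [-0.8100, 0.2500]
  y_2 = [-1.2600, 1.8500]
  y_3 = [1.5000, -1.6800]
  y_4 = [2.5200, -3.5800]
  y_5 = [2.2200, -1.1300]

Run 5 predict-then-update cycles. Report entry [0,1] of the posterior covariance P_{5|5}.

step 1: x^-=[1.9768, 1.9090]  P^-=[0.7168 -0.0157; -0.0157 1.0701]  S=[1.2987 0.0068; 0.0068 1.2031]  K=[0.5521 0.0375; -0.0414 0.8885]  nu=[-2.7295, -1.8369]  x^+=[0.4009, 0.3899]  P^+=[0.3190 -0.0294; -0.0294 0.1186]
step 2: x^-=[0.3633, 0.2839]  P^-=[0.3651 -0.0467; -0.0467 0.3907]  S=[0.9483 -0.0354; -0.0354 0.5153]  K=[0.3865 -0.0003; -0.0337 0.7478]  nu=[-1.6148, 1.5334]  x^+=[-0.2613, 1.4850]  P^+=[0.2235 -0.0240; -0.0240 0.0997]
step 3: x^-=[0.0067, 1.2063]  P^-=[0.3093 -0.0404; -0.0404 0.3776]  S=[0.8920 -0.0338; -0.0338 0.5028]  K=[0.3480 -0.0017; -0.0299 0.7417]  nu=[1.5295, -2.8869]  x^+=[0.5437, -0.9807]  P^+=[0.2012 -0.0218; -0.0218 0.0987]
step 4: x^-=[0.2814, -0.8226]  P^-=[0.2965 -0.0380; -0.0380 0.3766]  S=[0.8791 -0.0325; -0.0325 0.5021]  K=[0.3386 -0.0006; -0.0287 0.7413]  nu=[2.2139, -2.7827]  x^+=[1.0327, -2.9489]  P^+=[0.1957 -0.0211; -0.0211 0.0986]
step 5: x^-=[0.3823, -2.4314]  P^-=[0.2934 -0.0373; -0.0373 0.3764]  S=[0.8760 -0.0321; -0.0321 0.5021]  K=[0.3362 -0.0002; -0.0283 0.7412]  nu=[1.7647, 1.2670]  x^+=[0.9754, -1.5423]  P^+=[0.1944 -0.0209; -0.0209 0.0985]

P_post[0,1] = -0.0209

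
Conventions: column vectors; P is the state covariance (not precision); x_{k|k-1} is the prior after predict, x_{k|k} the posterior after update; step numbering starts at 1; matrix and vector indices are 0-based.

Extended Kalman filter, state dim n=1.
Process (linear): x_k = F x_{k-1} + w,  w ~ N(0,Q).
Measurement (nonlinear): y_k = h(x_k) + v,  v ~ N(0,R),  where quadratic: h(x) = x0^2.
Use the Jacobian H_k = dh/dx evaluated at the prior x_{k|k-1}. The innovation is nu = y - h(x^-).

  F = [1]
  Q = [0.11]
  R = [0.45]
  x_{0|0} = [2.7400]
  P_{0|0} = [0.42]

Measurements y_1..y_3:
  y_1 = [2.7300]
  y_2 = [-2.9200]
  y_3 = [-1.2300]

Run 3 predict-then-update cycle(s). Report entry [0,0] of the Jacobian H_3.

step 1: x^-=[2.7400]  P^-=[0.5300]  H_jac=[5.4800]  S=[16.3661]  K=[0.1775]  nu=[-4.7776]  x^+=[1.8921]  P^+=[0.0146]
step 2: x^-=[1.8921]  P^-=[0.1246]  H_jac=[3.7843]  S=[2.2340]  K=[0.2110]  nu=[-6.5002]  x^+=[0.5205]  P^+=[0.0251]
step 3: x^-=[0.5205]  P^-=[0.1351]  H_jac=[1.0409]  S=[0.5964]  K=[0.2358]  nu=[-1.5009]  x^+=[0.1666]  P^+=[0.1019]

H_jac[0,0] = 1.0409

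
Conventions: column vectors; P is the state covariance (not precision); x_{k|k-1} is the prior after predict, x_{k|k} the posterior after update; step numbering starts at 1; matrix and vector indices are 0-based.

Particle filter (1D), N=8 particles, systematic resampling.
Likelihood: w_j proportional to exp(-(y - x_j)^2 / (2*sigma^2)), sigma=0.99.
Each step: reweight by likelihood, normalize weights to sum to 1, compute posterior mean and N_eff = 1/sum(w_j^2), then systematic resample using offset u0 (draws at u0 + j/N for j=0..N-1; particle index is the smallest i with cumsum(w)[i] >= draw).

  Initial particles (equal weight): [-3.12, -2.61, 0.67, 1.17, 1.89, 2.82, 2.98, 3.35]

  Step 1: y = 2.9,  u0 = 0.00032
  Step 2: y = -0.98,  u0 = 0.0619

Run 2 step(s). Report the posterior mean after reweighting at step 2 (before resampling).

step 1: w=[0.0000, 0.0000, 0.0209, 0.0574, 0.1570, 0.2633, 0.2633, 0.2382]  mean=2.7028  Neff=4.4695  idx=[2, 4, 5, 5, 6, 6, 6, 7]
step 2: w=[0.9351, 0.0561, 0.0024, 0.0024, 0.0013, 0.0013, 0.0013, 0.0003]  mean=0.7581  Neff=1.1395  idx=[0, 0, 0, 0, 0, 0, 0, 1]

post_mean = 0.7581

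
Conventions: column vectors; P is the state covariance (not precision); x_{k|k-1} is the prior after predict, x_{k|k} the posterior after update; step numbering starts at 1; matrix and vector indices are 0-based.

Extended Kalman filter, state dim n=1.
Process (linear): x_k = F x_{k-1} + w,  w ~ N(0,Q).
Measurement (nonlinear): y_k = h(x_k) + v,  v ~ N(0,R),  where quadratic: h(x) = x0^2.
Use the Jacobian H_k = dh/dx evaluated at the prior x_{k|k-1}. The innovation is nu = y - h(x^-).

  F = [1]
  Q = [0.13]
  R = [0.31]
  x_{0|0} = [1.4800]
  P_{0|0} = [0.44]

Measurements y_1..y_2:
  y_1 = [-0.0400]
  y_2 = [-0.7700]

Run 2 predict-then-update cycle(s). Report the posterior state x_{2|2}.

step 1: x^-=[1.4800]  P^-=[0.5700]  H_jac=[2.9600]  S=[5.3041]  K=[0.3181]  nu=[-2.2304]  x^+=[0.7705]  P^+=[0.0333]
step 2: x^-=[0.7705]  P^-=[0.1633]  H_jac=[1.5411]  S=[0.6978]  K=[0.3606]  nu=[-1.3637]  x^+=[0.2787]  P^+=[0.0725]

x_post = [0.2787]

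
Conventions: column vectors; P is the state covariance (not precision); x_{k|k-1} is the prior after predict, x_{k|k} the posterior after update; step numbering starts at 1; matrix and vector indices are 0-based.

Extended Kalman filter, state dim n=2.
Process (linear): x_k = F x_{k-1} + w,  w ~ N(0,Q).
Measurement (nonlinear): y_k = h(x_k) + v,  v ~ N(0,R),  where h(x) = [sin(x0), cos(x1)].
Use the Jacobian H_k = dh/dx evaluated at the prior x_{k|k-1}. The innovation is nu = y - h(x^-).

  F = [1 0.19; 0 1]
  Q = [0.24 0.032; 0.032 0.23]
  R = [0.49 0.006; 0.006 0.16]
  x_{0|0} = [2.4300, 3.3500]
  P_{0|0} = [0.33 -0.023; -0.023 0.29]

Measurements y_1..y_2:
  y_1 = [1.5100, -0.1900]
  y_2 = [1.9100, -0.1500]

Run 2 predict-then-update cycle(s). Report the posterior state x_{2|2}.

x_post = [2.1937, 4.2983]

step 1: x^-=[3.0665, 3.3500]  P^-=[0.5717 0.0641; 0.0641 0.5200]  H_jac=[-0.9972 0.0000; 0.0000 0.2069]  S=[1.0585 -0.0072; -0.0072 0.1823]  K=[-0.5383 0.0514; -0.0564 0.5881]  nu=[1.4350, 0.7884]  x^+=[2.3347, 3.7327]  P^+=[0.2642 0.0242; 0.0242 0.4531]
step 2: x^-=[3.0439, 3.7327]  P^-=[0.5297 0.1423; 0.1423 0.6831]  H_jac=[-0.9952 0.0000; 0.0000 0.5573]  S=[1.0147 -0.0729; -0.0729 0.3722]  K=[-0.5115 0.1128; -0.0670 1.0098]  nu=[1.8124, 0.6803]  x^+=[2.1937, 4.2983]  P^+=[0.2511 0.0269; 0.0269 0.2892]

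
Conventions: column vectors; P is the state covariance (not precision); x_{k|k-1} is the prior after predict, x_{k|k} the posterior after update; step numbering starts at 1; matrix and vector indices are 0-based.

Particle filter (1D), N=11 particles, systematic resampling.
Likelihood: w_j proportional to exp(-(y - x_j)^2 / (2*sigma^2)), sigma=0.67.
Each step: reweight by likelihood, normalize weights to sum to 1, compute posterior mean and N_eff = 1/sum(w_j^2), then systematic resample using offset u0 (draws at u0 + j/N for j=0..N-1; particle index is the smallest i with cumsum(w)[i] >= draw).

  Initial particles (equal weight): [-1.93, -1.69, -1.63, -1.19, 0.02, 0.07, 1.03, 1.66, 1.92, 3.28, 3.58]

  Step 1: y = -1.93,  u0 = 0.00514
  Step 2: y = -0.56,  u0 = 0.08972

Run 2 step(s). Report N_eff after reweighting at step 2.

step 1: w=[0.2931, 0.2749, 0.2651, 0.1593, 0.0042, 0.0034, 0.0000, 0.0000, 0.0000, 0.0000, 0.0000]  mean=-1.6515  Neff=3.8890  idx=[0, 0, 0, 0, 1, 1, 1, 2, 2, 2, 3]
step 2: w=[0.0458, 0.0458, 0.0458, 0.0458, 0.0894, 0.0894, 0.0894, 0.1035, 0.1035, 0.1035, 0.2381]  mean=-1.5963  Neff=8.2502  idx=[1, 3, 4, 6, 7, 7, 8, 9, 10, 10, 10]

N_eff = 8.2502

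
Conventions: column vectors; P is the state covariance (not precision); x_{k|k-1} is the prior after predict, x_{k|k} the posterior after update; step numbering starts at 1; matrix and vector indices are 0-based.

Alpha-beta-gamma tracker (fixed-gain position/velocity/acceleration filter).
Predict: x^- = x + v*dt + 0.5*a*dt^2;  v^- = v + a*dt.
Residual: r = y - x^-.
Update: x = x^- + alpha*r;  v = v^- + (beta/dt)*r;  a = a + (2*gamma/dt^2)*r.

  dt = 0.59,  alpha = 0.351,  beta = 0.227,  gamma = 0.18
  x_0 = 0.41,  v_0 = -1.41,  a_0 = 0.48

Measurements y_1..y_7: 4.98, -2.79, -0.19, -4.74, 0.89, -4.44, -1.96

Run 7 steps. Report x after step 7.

x_post = -7.9055

step 1: x_pred=-0.3384  r=5.3184  x^+=1.5284  v^+=0.9194  a^+=5.9802
step 2: x_pred=3.1117  r=-5.9017  x^+=1.0402  v^+=2.1771  a^+=-0.1233
step 3: x_pred=2.3032  r=-2.4932  x^+=1.4281  v^+=1.1451  a^+=-2.7017
step 4: x_pred=1.6335  r=-6.3735  x^+=-0.6036  v^+=-2.9011  a^+=-9.2931
step 5: x_pred=-3.9327  r=4.8227  x^+=-2.2400  v^+=-6.5285  a^+=-4.3055
step 6: x_pred=-6.8411  r=2.4011  x^+=-5.9983  v^+=-8.1449  a^+=-1.8223
step 7: x_pred=-11.1210  r=9.1610  x^+=-7.9055  v^+=-5.6954  a^+=7.6519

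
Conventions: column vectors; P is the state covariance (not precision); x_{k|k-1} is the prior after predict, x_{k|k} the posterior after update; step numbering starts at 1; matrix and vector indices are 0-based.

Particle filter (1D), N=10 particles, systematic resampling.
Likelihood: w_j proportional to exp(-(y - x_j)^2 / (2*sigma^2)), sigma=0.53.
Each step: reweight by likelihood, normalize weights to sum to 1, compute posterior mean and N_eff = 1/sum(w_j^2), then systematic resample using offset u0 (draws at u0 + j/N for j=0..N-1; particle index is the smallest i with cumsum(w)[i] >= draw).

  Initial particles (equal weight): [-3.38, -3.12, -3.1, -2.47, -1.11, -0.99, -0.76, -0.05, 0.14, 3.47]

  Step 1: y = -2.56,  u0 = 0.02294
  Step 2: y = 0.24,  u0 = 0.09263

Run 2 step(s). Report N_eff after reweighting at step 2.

step 1: w=[0.1211, 0.2294, 0.2386, 0.3952, 0.0095, 0.0050, 0.0013, 0.0000, 0.0000, 0.0000]  mean=-2.8572  Neff=3.5653  idx=[0, 1, 1, 1, 2, 2, 3, 3, 3, 3]
step 2: w=[0.0000, 0.0002, 0.0002, 0.0002, 0.0003, 0.0003, 0.2497, 0.2497, 0.2497, 0.2497]  mean=-2.4708  Neff=4.0099  idx=[6, 6, 7, 7, 7, 8, 8, 9, 9, 9]

N_eff = 4.0099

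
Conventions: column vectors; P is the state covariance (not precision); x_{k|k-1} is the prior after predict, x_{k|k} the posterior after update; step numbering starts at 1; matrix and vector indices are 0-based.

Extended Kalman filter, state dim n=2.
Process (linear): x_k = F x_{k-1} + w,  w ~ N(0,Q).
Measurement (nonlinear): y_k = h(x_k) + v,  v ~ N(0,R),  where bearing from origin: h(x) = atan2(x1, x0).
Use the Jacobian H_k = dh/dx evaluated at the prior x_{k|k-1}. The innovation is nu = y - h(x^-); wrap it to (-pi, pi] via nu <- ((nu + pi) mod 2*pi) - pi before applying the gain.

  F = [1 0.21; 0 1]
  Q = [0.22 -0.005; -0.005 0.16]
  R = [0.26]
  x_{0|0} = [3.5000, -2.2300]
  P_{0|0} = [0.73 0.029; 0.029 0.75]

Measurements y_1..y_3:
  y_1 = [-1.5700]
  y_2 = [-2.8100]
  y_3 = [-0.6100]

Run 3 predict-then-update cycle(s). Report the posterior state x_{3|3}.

x_post = [0.4715, -3.7675]

step 1: x^-=[3.0317, -2.2300]  P^-=[0.9953 0.1815; 0.1815 0.9100]  H_jac=[0.1574 0.2140]  S=[0.3386]  K=[0.5775; 0.6597]  nu=[-0.9358]  x^+=[2.4913, -2.8473]  P^+=[0.8823 0.0525; 0.0525 0.7627]
step 2: x^-=[1.8933, -2.8473]  P^-=[1.1580 0.2077; 0.2077 0.9227]  H_jac=[0.2435 0.1619]  S=[0.3693]  K=[0.8548; 0.5416]  nu=[-1.8260]  x^+=[0.3324, -3.8363]  P^+=[0.8882 0.0367; 0.0367 0.8144]
step 3: x^-=[-0.4732, -3.8363]  P^-=[1.1595 0.2027; 0.2027 0.9744]  H_jac=[0.2568 -0.0317]  S=[0.3341]  K=[0.8718; 0.0634]  nu=[1.0835]  x^+=[0.4715, -3.7675]  P^+=[0.9056 0.1843; 0.1843 0.9730]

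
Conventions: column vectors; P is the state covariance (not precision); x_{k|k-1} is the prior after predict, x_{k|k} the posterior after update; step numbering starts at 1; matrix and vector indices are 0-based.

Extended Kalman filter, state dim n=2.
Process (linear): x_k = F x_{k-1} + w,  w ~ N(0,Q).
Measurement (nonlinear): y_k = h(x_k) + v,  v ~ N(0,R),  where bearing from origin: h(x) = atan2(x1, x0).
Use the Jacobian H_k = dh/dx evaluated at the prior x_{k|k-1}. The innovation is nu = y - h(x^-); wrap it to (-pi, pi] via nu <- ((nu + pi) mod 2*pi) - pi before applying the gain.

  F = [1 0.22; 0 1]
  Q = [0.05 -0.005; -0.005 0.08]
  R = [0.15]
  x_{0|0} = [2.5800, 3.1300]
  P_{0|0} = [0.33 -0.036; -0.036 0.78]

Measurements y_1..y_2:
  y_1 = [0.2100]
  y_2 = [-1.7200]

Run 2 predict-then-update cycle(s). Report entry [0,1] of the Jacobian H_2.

step 1: x^-=[3.2686, 3.1300]  P^-=[0.4019 0.1306; 0.1306 0.8600]  H_jac=[-0.1528 0.1596]  S=[0.1749]  K=[-0.2320; 0.6705]  nu=[-0.5537]  x^+=[3.3971, 2.7587]  P^+=[0.3925 0.1578; 0.1578 0.7814]
step 2: x^-=[4.0040, 2.7587]  P^-=[0.5498 0.3247; 0.3247 0.8614]  H_jac=[-0.1167 0.1694]  S=[0.1694]  K=[-0.0541; 0.6376]  nu=[-2.3233]  x^+=[4.1296, 1.2773]  P^+=[0.5493 0.3305; 0.3305 0.7925]

H_jac[0,1] = 0.1694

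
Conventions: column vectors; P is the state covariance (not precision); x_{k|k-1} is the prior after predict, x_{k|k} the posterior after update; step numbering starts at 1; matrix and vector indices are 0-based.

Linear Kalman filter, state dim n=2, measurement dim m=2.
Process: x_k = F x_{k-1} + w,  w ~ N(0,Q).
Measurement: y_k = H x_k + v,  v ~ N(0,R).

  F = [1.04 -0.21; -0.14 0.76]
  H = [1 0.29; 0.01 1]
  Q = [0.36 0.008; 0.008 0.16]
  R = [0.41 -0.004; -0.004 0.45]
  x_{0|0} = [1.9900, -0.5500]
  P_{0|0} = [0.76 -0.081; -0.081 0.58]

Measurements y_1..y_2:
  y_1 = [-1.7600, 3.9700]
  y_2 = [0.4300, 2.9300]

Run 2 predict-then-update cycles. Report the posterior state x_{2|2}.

x_post = [-0.8938, 2.1432]

step 1: x^-=[2.1851, -0.6966]  P^-=[1.2430 -0.2616; -0.2616 0.5271]  S=[1.5456 -0.1011; -0.1011 0.9720]  K=[0.7434 -0.1791; -0.0353 0.5359]  nu=[-3.7431, 4.6447]  x^+=[-1.4293, 1.9249]  P^+=[0.3307 -0.0869; -0.0869 0.2422]
step 2: x^-=[-1.8907, 1.6630]  P^-=[0.7663 -0.1500; -0.1500 0.3249]  S=[1.1166 -0.0526; -0.0526 0.7719]  K=[0.6407 -0.1408; -0.0303 0.4168]  nu=[1.8384, 1.2859]  x^+=[-0.8938, 2.1432]  P^+=[0.2832 -0.0687; -0.0687 0.1884]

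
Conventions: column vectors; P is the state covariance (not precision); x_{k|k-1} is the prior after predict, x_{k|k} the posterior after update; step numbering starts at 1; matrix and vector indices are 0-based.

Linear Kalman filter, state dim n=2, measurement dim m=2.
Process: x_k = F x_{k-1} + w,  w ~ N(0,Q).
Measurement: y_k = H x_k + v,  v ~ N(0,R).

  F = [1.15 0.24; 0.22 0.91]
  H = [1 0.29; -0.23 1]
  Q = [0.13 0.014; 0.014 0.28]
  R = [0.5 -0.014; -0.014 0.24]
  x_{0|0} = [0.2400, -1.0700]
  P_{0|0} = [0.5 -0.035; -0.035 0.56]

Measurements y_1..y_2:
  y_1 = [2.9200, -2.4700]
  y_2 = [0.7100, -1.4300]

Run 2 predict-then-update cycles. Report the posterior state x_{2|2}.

x_post = [1.4935, -1.1021]

step 1: x^-=[0.0192, -0.9209]  P^-=[0.8042 0.2243; 0.2243 0.7539]  S=[1.4977 0.2290; 0.2290 0.9333]  K=[0.5963 -0.1042; 0.1877 0.7065]  nu=[3.1679, -1.5447]  x^+=[2.0691, -1.4175]  P^+=[0.2899 0.0333; 0.0333 0.1746]
step 2: x^-=[2.0393, -0.8347]  P^-=[0.5419 0.1621; 0.1621 0.4520]  S=[1.1740 0.1438; 0.1438 0.6460]  K=[0.5084 -0.0551; 0.1760 0.6027]  nu=[-1.0872, -0.1263]  x^+=[1.4935, -1.1021]  P^+=[0.2446 0.0359; 0.0359 0.1504]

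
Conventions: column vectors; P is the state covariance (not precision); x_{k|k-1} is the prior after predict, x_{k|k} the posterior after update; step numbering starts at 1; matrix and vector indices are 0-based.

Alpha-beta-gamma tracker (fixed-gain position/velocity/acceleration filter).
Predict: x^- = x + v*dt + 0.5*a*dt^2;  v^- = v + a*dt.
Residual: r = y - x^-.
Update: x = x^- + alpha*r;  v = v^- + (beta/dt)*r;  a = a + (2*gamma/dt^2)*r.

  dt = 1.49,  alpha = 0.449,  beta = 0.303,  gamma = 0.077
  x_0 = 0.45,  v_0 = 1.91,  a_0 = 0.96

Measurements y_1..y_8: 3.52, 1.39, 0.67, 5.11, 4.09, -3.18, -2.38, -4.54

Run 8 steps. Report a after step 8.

a_post = -0.3862

step 1: x_pred=4.3615  r=-0.8415  x^+=3.9837  v^+=3.1693  a^+=0.9016
step 2: x_pred=9.7067  r=-8.3167  x^+=5.9725  v^+=2.8214  a^+=0.3247
step 3: x_pred=10.5369  r=-9.8669  x^+=6.1067  v^+=1.2988  a^+=-0.3597
step 4: x_pred=7.6426  r=-2.5326  x^+=6.5054  v^+=0.2478  a^+=-0.5354
step 5: x_pred=6.2804  r=-2.1904  x^+=5.2969  v^+=-0.9953  a^+=-0.6873
step 6: x_pred=3.0509  r=-6.2309  x^+=0.2532  v^+=-3.2865  a^+=-1.1195
step 7: x_pred=-5.8864  r=3.5064  x^+=-4.3121  v^+=-4.2416  a^+=-0.8763
step 8: x_pred=-11.6047  r=7.0647  x^+=-8.4327  v^+=-4.1106  a^+=-0.3862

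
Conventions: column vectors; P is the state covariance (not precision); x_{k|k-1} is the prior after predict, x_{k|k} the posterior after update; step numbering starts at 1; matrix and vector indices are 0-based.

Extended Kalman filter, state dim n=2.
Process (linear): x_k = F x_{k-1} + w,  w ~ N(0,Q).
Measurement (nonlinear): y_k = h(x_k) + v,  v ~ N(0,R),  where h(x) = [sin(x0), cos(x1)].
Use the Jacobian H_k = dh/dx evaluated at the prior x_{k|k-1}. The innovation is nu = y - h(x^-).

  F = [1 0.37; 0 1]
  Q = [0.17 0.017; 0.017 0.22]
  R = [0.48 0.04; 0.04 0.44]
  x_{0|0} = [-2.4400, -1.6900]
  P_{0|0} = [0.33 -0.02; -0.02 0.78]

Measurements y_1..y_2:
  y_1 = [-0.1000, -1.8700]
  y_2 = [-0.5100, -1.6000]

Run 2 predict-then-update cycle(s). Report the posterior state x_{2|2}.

step 1: x^-=[-3.0653, -1.6900]  P^-=[0.5920 0.2856; 0.2856 1.0000]  H_jac=[-0.9971 0.0000; 0.0000 0.9929]  S=[1.0685 -0.2427; -0.2427 1.4259]  K=[-0.5276 0.1091; -0.1127 0.6772]  nu=[-0.0238, -1.7511]  x^+=[-3.2437, -2.8731]  P^+=[0.2496 0.0271; 0.0271 0.2955]
step 2: x^-=[-4.3068, -2.8731]  P^-=[0.4801 0.1534; 0.1534 0.5155]  H_jac=[-0.3946 0.0000; 0.0000 0.2653]  S=[0.5548 0.0239; 0.0239 0.4763]  K=[-0.3459 0.1028; -0.1218 0.2933]  nu=[-1.4289, -0.6358]  x^+=[-3.8779, -2.8856]  P^+=[0.4104 0.1184; 0.1184 0.4681]

x_post = [-3.8779, -2.8856]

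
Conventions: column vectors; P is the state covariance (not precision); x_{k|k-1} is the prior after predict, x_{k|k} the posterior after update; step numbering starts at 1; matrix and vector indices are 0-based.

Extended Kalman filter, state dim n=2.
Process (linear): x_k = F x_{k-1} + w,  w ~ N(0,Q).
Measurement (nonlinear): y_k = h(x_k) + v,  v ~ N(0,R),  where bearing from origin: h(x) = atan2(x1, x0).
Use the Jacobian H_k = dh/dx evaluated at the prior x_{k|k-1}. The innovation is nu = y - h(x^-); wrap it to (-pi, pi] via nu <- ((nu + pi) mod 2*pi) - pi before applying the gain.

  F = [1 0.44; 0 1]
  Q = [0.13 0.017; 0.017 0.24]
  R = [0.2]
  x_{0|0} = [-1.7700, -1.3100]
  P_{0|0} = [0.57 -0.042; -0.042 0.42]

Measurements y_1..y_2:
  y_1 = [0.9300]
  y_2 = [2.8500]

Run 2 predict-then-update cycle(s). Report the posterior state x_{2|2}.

step 1: x^-=[-2.3464, -1.3100]  P^-=[0.7444 0.1598; 0.1598 0.6600]  H_jac=[0.1814 -0.3249]  S=[0.2753]  K=[0.3018; -0.6736]  nu=[-2.7208]  x^+=[-3.1676, 0.5226]  P^+=[0.7193 0.2158; 0.2158 0.5351]
step 2: x^-=[-2.9377, 0.5226]  P^-=[1.1427 0.4682; 0.4682 0.7751]  H_jac=[-0.0587 -0.3300]  S=[0.3065]  K=[-0.7230; -0.9242]  nu=[-0.1155]  x^+=[-2.8541, 0.6294]  P^+=[0.9825 0.2634; 0.2634 0.5133]

x_post = [-2.8541, 0.6294]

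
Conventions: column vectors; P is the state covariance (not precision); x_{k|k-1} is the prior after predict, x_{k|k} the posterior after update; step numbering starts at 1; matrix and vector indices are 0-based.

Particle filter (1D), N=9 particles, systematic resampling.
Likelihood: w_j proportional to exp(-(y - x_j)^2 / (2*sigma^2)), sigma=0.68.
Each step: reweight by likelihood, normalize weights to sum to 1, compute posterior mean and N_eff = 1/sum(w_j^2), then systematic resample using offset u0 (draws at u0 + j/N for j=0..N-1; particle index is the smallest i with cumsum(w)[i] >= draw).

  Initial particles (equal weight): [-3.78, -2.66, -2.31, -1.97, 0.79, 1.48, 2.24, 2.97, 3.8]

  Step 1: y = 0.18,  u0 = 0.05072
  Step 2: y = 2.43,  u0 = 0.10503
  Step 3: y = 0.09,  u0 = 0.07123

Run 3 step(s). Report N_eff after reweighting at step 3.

step 1: w=[0.0000, 0.0002, 0.0014, 0.0080, 0.7885, 0.1896, 0.0120, 0.0003, 0.0000]  mean=0.9117  Neff=1.5199  idx=[4, 4, 4, 4, 4, 4, 4, 5, 5]
step 2: w=[0.0480, 0.0480, 0.0480, 0.0480, 0.0480, 0.0480, 0.0480, 0.3318, 0.3318]  mean=1.2479  Neff=4.2304  idx=[2, 4, 6, 7, 7, 7, 8, 8, 8]
step 3: w=[0.2347, 0.2347, 0.2347, 0.0493, 0.0493, 0.0493, 0.0493, 0.0493, 0.0493]  mean=0.9943  Neff=5.5620  idx=[0, 0, 1, 1, 2, 2, 3, 5, 8]

N_eff = 5.5620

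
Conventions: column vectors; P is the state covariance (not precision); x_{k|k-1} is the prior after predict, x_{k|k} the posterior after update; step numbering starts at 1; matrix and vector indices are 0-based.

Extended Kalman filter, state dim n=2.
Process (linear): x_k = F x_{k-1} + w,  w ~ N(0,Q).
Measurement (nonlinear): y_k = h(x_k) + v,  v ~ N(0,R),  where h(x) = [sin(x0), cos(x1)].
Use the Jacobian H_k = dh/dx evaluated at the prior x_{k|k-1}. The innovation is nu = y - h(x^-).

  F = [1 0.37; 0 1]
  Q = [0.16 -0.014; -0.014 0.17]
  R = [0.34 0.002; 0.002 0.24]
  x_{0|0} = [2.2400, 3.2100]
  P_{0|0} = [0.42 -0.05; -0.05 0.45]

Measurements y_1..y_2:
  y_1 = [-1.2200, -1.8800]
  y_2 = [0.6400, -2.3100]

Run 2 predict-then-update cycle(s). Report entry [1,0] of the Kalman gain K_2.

K[1,0] = 0.2540

step 1: x^-=[3.4277, 3.2100]  P^-=[0.6046 0.1025; 0.1025 0.6200]  H_jac=[-0.9593 0.0000; 0.0000 0.0684]  S=[0.8964 -0.0047; -0.0047 0.2429]  K=[-0.6469 0.0163; -0.1088 0.1724]  nu=[-0.9378, -0.8823]  x^+=[4.0200, 3.1599]  P^+=[0.2292 0.0382; 0.0382 0.6020]
step 2: x^-=[5.1892, 3.1599]  P^-=[0.4999 0.2469; 0.2469 0.7720]  H_jac=[0.4590 0.0000; 0.0000 0.0183]  S=[0.4453 0.0041; 0.0041 0.2403]  K=[0.5152 0.0101; 0.2540 0.0546]  nu=[1.5285, -1.3102]  x^+=[5.9634, 3.4766]  P^+=[0.3817 0.1884; 0.1884 0.7424]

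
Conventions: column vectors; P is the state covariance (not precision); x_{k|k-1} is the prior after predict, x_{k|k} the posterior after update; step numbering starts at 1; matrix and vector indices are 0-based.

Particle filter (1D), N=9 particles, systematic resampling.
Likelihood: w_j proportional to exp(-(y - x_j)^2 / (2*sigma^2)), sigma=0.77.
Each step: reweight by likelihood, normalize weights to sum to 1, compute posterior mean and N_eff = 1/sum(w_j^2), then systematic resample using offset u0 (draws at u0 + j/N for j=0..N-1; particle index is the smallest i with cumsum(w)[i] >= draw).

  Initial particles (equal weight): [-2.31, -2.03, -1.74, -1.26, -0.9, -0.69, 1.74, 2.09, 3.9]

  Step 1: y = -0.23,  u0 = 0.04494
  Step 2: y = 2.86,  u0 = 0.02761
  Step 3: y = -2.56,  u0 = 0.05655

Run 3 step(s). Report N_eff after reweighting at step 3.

N_eff = 8.2447

step 1: w=[0.0117, 0.0294, 0.0660, 0.1844, 0.3090, 0.3775, 0.0171, 0.0048, 0.0000]  mean=-0.9327  Neff=3.6009  idx=[2, 3, 3, 4, 4, 4, 5, 5, 5]
step 2: w=[0.0002, 0.0065, 0.0065, 0.0708, 0.0708, 0.0708, 0.2582, 0.2582, 0.2582]  mean=-0.7421  Neff=4.6487  idx=[3, 4, 6, 6, 6, 7, 7, 8, 8]
step 3: w=[0.1740, 0.1740, 0.0931, 0.0931, 0.0931, 0.0931, 0.0931, 0.0931, 0.0931]  mean=-0.7631  Neff=8.2447  idx=[0, 0, 1, 2, 3, 4, 6, 7, 8]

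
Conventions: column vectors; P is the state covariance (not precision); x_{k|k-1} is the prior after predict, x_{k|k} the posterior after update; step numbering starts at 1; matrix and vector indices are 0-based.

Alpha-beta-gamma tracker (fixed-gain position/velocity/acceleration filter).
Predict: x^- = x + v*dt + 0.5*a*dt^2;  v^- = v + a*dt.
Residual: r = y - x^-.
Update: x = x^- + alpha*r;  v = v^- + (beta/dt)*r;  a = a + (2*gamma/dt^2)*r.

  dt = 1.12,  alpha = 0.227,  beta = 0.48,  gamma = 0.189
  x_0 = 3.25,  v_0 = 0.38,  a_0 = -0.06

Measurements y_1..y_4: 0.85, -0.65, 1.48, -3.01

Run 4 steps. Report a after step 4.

step 1: x_pred=3.6380  r=-2.7880  x^+=3.0051  v^+=-0.8820  a^+=-0.9001
step 2: x_pred=1.4527  r=-2.1027  x^+=0.9754  v^+=-2.7913  a^+=-1.5337
step 3: x_pred=-3.1129  r=4.5929  x^+=-2.0703  v^+=-2.5407  a^+=-0.1497
step 4: x_pred=-5.0098  r=1.9998  x^+=-4.5559  v^+=-1.8513  a^+=0.4529

a_post = 0.4529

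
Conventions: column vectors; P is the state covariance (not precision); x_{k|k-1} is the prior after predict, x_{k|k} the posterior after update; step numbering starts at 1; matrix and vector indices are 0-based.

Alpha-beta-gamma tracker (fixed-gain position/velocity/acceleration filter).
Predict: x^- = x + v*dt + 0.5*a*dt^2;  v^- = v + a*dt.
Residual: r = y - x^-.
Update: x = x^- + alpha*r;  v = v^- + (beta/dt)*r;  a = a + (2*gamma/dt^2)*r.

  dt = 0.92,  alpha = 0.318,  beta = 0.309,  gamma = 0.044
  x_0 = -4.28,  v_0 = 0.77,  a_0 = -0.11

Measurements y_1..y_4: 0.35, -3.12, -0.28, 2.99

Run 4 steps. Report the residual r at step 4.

resid = 1.9000

step 1: x_pred=-3.6182  r=3.9682  x^+=-2.3563  v^+=2.0016  a^+=0.3026
step 2: x_pred=-0.3868  r=-2.7332  x^+=-1.2559  v^+=1.3619  a^+=0.0184
step 3: x_pred=0.0048  r=-0.2848  x^+=-0.0857  v^+=1.2832  a^+=-0.0112
step 4: x_pred=1.0900  r=1.9000  x^+=1.6942  v^+=1.9110  a^+=0.1863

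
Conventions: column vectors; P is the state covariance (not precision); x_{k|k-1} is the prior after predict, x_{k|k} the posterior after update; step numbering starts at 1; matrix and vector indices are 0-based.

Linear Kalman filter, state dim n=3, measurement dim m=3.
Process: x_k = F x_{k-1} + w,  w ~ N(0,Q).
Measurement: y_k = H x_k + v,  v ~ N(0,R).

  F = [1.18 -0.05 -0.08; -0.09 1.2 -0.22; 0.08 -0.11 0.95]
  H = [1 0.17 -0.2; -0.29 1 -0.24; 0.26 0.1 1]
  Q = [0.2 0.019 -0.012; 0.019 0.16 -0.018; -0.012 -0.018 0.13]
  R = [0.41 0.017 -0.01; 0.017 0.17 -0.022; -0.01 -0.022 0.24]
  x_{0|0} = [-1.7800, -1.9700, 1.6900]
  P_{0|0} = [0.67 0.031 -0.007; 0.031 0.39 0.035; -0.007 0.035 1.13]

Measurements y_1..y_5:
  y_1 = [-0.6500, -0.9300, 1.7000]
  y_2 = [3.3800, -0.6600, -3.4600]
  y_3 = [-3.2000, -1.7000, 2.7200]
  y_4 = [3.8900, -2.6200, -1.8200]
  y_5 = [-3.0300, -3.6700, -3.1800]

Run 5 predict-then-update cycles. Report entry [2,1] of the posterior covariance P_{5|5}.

P_post[2,1] = -0.0088

step 1: x^-=[-2.1371, -2.5756, 1.6798]  P^-=[1.1391 -0.0128 -0.0458; -0.0128 0.7563 -0.2657; -0.0458 -0.2657 1.1499]  S=[1.6489 -0.0695 -0.0161; -0.0695 1.2169 -0.5544; -0.0161 -0.5544 1.3968]  K=[0.6885 -0.1817 0.1141; 0.1360 0.7597 0.1646; -0.1916 -0.1021 0.7529]  nu=[2.2609, 1.4290, 0.8334]  x^+=[-0.7450, -1.0453, 1.7282]  P^+=[0.2613 0.0426 -0.0477; 0.0426 0.1393 -0.0036; -0.0477 -0.0036 0.1976]
step 2: x^-=[-0.9651, -1.5675, 1.6971]  P^-=[0.5693 0.0593 -0.0603; 0.0593 0.3631 -0.0743; -0.0603 -0.0743 0.3045]  S=[1.0513 0.0135 0.0235; 0.0135 0.5914 -0.1393; 0.0235 -0.1393 0.5434]  K=[0.5619 -0.1409 0.1119; 0.1184 0.6400 0.1173; -0.1372 -0.0992 0.4982]  nu=[4.9510, 1.0350, -4.7495]  x^+=[1.1396, -0.8761, -1.4511]  P^+=[0.2136 0.0367 -0.0349; 0.0367 0.1169 -0.0083; -0.0349 -0.0083 0.1330]
step 3: x^-=[1.5047, -0.8346, -1.1910]  P^-=[0.5008 0.0533 -0.0448; 0.0533 0.3316 -0.0650; -0.0448 -0.0650 0.2486]  S=[0.9708 0.0146 0.0316; 0.0146 0.5520 -0.1216; 0.0316 -0.1216 0.4923]  K=[0.5327 -0.1354 0.1167; 0.1135 0.6221 0.1099; -0.1219 -0.0996 0.4514]  nu=[-4.8010, -0.7149, 3.6032]  x^+=[-0.5353, -1.4282, 1.0922]  P^+=[0.2029 0.0350 -0.0306; 0.0350 0.1133 -0.0089; -0.0306 -0.0089 0.1206]
step 4: x^-=[-0.6476, -1.9059, 1.1519]  P^-=[0.4851 0.0509 -0.0398; 0.0509 0.3265 -0.0631; -0.0398 -0.0631 0.2381]  S=[0.9516 0.0141 0.0342; 0.0141 0.5462 -0.1188; 0.0342 -0.1188 0.4835]  K=[0.5250 -0.1345 0.1189; 0.1120 0.6192 0.1087; -0.1175 -0.0998 0.4418]  nu=[5.0920, -0.6254, -2.6129]  x^+=[1.7991, -2.0069, -0.5385]  P^+=[0.2001 0.0344 -0.0292; 0.0344 0.1126 -0.0089; -0.0292 -0.0089 0.1179]
step 5: x^-=[2.2663, -2.4517, -0.1469]  P^-=[0.4810 0.0501 -0.0383; 0.0501 0.3256 -0.0626; -0.0383 -0.0626 0.2358]  S=[0.9464 0.0139 0.0350; 0.0139 0.5453 -0.1183; 0.0350 -0.1183 0.4818]  K=[0.5229 -0.1344 0.1195; 0.1116 0.6187 0.1086; -0.1163 -0.0999 0.4398]  nu=[-4.9089, -0.5963, -3.3772]  x^+=[-0.6239, -3.7351, -1.0015]  P^+=[0.1993 0.0343 -0.0288; 0.0343 0.1125 -0.0088; -0.0288 -0.0088 0.1173]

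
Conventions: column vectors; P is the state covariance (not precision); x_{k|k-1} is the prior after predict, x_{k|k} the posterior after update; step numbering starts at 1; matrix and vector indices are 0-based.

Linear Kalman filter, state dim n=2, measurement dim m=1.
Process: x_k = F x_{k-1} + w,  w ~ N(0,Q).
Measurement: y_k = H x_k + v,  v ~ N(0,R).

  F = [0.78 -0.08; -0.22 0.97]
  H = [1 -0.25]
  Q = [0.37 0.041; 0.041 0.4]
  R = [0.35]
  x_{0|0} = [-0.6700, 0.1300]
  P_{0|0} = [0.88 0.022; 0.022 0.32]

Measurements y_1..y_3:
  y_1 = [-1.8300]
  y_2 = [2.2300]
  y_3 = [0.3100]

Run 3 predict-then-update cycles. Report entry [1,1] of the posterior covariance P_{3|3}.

step 1: x^-=[-0.5330, 0.2735]  P^-=[0.9047 -0.1178; -0.1178 0.7343]  S=[1.3595]  K=[0.6871; -0.2217]  nu=[-1.2286]  x^+=[-1.3772, 0.5459]  P^+=[0.2628 0.0893; 0.0893 0.6675]
step 2: x^-=[-1.1179, 0.8325]  P^-=[0.5230 0.0132; 0.0132 1.0026]  S=[0.9291]  K=[0.5594; -0.2556]  nu=[3.5560]  x^+=[0.8713, -0.0763]  P^+=[0.2323 0.1460; 0.1460 0.9420]
step 3: x^-=[0.6857, -0.2657]  P^-=[0.4991 0.0411; 0.0411 1.2352]  S=[0.9058]  K=[0.5397; -0.2955]  nu=[-0.4422]  x^+=[0.4471, -0.1350]  P^+=[0.2353 0.1856; 0.1856 1.1561]

P_post[1,1] = 1.1561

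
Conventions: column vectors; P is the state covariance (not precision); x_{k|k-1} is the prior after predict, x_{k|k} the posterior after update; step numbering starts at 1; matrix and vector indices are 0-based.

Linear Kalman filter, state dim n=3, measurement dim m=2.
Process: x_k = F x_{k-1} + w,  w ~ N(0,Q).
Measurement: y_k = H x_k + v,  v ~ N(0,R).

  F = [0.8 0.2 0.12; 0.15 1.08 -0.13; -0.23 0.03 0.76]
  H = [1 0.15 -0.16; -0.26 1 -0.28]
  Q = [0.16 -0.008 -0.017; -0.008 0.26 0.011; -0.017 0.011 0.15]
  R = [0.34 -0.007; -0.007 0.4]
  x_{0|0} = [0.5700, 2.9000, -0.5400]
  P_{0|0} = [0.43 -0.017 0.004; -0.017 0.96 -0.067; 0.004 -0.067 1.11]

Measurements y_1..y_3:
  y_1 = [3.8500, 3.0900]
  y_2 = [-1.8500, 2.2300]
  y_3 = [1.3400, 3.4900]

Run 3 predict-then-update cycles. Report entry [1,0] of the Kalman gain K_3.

K[1,0] = 0.1947

step 1: x^-=[0.9712, 3.2877, -0.4545]  P^-=[0.4817 0.2112 0.0031; 0.2112 1.4213 -0.1324; 0.0031 -0.1324 0.8105]  S=[0.9431 0.3462; 0.3462 1.8822]  K=[0.5654 -0.0588; 0.2131 0.7065; -0.0911 -0.1746]  nu=[2.3129, -0.0724]  x^+=[2.2831, 3.7294, -0.6527]  P^+=[0.1967 0.0418 0.0647; 0.0418 0.3349 0.1532; 0.0647 0.1532 0.7343]
step 2: x^-=[2.4941, 4.4551, -0.9093]  P^-=[0.3430 0.1242 0.0763; 0.1242 0.6354 0.0668; 0.0763 0.0668 0.5686]  S=[0.7215 0.1122; 0.1122 1.0123]  K=[0.4907 -0.0410; 0.2031 0.5548; 0.0109 -0.1121]  nu=[-5.1578, -1.8312]  x^+=[0.0381, 2.3918, -0.7605]  P^+=[0.1721 0.0456 0.0740; 0.0456 0.2688 0.1300; 0.0740 0.1300 0.5561]
step 3: x^-=[0.4176, 2.6877, -0.5150]  P^-=[0.3240 0.1100 0.0658; 0.1100 0.5622 0.0646; 0.0658 0.0646 0.4600]  S=[0.6972 0.0906; 0.0906 0.9364]  K=[0.4782 -0.0385; 0.1947 0.5317; 0.0142 -0.0882]  nu=[0.4369, 0.7667]  x^+=[0.5970, 3.1804, -0.5764]  P^+=[0.1665 0.0418 0.0618; 0.0418 0.2523 0.1074; 0.0618 0.1074 0.4528]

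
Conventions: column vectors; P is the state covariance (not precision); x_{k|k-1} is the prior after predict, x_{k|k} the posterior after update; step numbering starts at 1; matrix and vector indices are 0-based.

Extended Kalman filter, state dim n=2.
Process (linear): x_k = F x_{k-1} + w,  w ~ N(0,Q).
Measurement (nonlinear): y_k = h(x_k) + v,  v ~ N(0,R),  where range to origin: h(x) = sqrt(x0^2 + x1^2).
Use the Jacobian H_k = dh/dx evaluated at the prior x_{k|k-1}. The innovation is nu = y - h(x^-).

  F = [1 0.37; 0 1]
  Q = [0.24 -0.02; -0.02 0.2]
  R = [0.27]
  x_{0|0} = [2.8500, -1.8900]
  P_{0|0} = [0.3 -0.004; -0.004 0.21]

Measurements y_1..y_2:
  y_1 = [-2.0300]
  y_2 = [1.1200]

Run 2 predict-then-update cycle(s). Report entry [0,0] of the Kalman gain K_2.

step 1: x^-=[2.1507, -1.8900]  P^-=[0.5658 0.0537; 0.0537 0.4100]  H_jac=[0.7512 -0.6601]  S=[0.7146]  K=[0.5451; -0.3223]  nu=[-4.8931]  x^+=[-0.5165, -0.3131]  P^+=[0.3534 0.1792; 0.1792 0.3358]
step 2: x^-=[-0.6324, -0.3131]  P^-=[0.7721 0.2835; 0.2835 0.5358]  H_jac=[-0.8962 -0.4437]  S=[1.2210]  K=[-0.6697; -0.4028]  nu=[0.4143]  x^+=[-0.9099, -0.4800]  P^+=[0.2245 -0.0459; -0.0459 0.3377]

K[0,0] = -0.6697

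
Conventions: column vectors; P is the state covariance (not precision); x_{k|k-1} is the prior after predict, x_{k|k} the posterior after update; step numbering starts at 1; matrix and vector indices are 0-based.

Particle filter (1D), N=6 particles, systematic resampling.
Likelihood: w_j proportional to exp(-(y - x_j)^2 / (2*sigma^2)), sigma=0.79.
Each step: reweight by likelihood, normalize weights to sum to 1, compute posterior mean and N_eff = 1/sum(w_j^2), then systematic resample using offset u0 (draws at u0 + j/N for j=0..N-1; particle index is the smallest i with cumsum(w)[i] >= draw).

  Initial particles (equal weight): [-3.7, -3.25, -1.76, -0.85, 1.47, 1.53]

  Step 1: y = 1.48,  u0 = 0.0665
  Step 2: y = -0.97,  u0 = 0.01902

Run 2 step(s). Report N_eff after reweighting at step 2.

N_eff = 5.9174

step 1: w=[0.0000, 0.0000, 0.0001, 0.0064, 0.4972, 0.4963]  mean=1.4845  Neff=2.0262  idx=[4, 4, 4, 5, 5, 5]
step 2: w=[0.1864, 0.1864, 0.1864, 0.1470, 0.1470, 0.1470]  mean=1.4965  Neff=5.9174  idx=[0, 0, 1, 2, 3, 4]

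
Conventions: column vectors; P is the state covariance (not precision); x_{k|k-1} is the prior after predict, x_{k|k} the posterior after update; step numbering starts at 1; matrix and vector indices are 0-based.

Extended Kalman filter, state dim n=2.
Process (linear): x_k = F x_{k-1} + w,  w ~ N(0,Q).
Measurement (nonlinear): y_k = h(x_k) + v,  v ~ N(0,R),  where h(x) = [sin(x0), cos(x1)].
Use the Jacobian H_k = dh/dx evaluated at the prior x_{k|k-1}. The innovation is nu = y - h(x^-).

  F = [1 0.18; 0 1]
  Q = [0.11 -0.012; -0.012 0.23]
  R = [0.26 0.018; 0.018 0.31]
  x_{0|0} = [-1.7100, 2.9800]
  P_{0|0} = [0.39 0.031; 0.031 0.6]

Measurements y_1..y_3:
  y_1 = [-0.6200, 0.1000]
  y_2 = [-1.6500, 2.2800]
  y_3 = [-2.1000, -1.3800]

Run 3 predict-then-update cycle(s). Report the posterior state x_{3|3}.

step 1: x^-=[-1.1736, 2.9800]  P^-=[0.5306 0.1270; 0.1270 0.8300]  H_jac=[0.3868 0.0000; 0.0000 -0.1609]  S=[0.3394 0.0101; 0.0101 0.3315]  K=[0.6071 -0.0801; 0.1569 -0.4076]  nu=[0.3021, 1.0870]  x^+=[-1.0773, 2.5843]  P^+=[0.4043 0.0865; 0.0865 0.7679]
step 2: x^-=[-0.6121, 2.5843]  P^-=[0.5704 0.2127; 0.2127 0.9979]  H_jac=[0.8185 0.0000; 0.0000 -0.5289]  S=[0.6421 -0.0741; -0.0741 0.5891]  K=[0.7154 -0.1010; 0.1703 -0.8744]  nu=[-1.0754, 3.1287]  x^+=[-1.6974, -0.3346]  P^+=[0.2250 0.0349; 0.0349 0.5068]
step 3: x^-=[-1.7577, -0.3346]  P^-=[0.3640 0.1141; 0.1141 0.7368]  H_jac=[-0.1858 0.0000; 0.0000 0.3284]  S=[0.2726 0.0110; 0.0110 0.3894]  K=[-0.2523 0.1033; -0.1030 0.6242]  nu=[-1.1174, -2.3245]  x^+=[-1.7160, -1.6703]  P^+=[0.3431 0.0837; 0.0837 0.5836]

x_post = [-1.7160, -1.6703]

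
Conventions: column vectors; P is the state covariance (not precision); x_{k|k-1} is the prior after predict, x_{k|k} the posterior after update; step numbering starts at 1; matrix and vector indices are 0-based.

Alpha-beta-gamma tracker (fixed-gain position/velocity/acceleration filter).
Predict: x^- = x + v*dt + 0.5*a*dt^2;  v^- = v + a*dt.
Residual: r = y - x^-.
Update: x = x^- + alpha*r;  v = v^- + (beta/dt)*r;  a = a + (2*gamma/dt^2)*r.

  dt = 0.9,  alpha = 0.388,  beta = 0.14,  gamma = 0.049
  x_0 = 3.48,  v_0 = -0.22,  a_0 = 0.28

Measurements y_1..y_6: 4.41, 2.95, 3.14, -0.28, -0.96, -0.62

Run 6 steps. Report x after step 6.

x_post = -0.3686

step 1: x_pred=3.3954  r=1.0146  x^+=3.7891  v^+=0.1898  a^+=0.4028
step 2: x_pred=4.1230  r=-1.1730  x^+=3.6679  v^+=0.3698  a^+=0.2608
step 3: x_pred=4.1064  r=-0.9664  x^+=3.7314  v^+=0.4543  a^+=0.1439
step 4: x_pred=4.1985  r=-4.4785  x^+=2.4609  v^+=-0.1129  a^+=-0.3979
step 5: x_pred=2.1981  r=-3.1581  x^+=0.9728  v^+=-0.9623  a^+=-0.7800
step 6: x_pred=-0.2092  r=-0.4108  x^+=-0.3686  v^+=-1.7282  a^+=-0.8297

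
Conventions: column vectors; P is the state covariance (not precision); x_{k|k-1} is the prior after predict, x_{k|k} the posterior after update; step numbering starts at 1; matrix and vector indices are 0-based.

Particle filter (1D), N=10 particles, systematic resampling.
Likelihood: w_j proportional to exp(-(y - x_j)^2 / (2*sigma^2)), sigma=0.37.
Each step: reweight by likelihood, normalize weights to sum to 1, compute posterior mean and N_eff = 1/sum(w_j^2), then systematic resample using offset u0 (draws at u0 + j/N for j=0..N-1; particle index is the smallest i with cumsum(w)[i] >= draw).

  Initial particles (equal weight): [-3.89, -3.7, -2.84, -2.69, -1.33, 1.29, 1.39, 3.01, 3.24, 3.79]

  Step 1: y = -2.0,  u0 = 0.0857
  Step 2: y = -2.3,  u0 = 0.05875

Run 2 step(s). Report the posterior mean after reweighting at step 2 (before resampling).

post_mean = -2.6303

step 1: w=[0.0000, 0.0001, 0.1705, 0.3942, 0.4353, 0.0000, 0.0000, 0.0000, 0.0000, 0.0000]  mean=-2.1236  Neff=2.6744  idx=[2, 3, 3, 3, 3, 4, 4, 4, 4, 4]
step 2: w=[0.1231, 0.2049, 0.2049, 0.2049, 0.2049, 0.0115, 0.0115, 0.0115, 0.0115, 0.0115]  mean=-2.6303  Neff=5.4439  idx=[0, 1, 1, 2, 2, 3, 3, 4, 4, 6]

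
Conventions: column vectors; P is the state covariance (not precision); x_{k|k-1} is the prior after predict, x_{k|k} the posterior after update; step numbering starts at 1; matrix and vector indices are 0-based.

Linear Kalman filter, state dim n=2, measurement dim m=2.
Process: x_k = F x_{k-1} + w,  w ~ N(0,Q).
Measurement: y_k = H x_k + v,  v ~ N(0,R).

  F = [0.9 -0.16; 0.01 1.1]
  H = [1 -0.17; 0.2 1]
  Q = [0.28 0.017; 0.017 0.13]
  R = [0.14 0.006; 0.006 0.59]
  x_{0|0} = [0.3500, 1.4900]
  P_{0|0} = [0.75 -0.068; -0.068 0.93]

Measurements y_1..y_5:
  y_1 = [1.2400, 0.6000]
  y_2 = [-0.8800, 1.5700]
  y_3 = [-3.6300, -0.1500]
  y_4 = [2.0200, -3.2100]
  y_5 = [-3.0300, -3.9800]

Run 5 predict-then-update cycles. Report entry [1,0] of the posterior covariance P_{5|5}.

step 1: x^-=[0.0766, 1.6425]  P^-=[0.9309 -0.2071; -0.2071 1.2539]  S=[1.1776 -0.2211; -0.2211 1.7983]  K=[0.8376 0.0913; -0.2358 0.6452]  nu=[1.4426, -1.0578]  x^+=[1.1883, 0.6198]  P^+=[0.1236 0.0342; 0.0342 0.3724]
step 2: x^-=[0.9703, 0.6937]  P^-=[0.3798 -0.0137; -0.0137 0.5814]  S=[0.5413 -0.0301; -0.0301 1.1812]  K=[0.7100 0.0708; -0.1809 0.4853]  nu=[-1.7324, 0.6823]  x^+=[-0.2113, 1.3381]  P^+=[0.1041 0.0252; 0.0252 0.2802]
step 3: x^-=[-0.4043, 1.4698]  P^-=[0.3642 -0.0064; -0.0064 0.4696]  S=[0.5200 -0.0072; -0.0072 1.0716]  K=[0.7035 0.0667; -0.1599 0.4360]  nu=[-2.9759, -1.5390]  x^+=[-2.6004, 1.2747]  P^+=[0.1028 0.0230; 0.0230 0.2517]
step 4: x^-=[-2.5443, 1.3762]  P^-=[0.3631 -0.0036; -0.0036 0.4350]  S=[0.5169 0.0012; 0.0012 1.0381]  K=[0.7035 0.0657; -0.1510 0.4185]  nu=[4.7982, -4.0773]  x^+=[0.5634, -1.0549]  P^+=[0.1027 0.0224; 0.0224 0.2415]
step 5: x^-=[0.6759, -1.1548]  P^-=[0.3629 -0.0024; -0.0024 0.4228]  S=[0.5159 0.0044; 0.0044 1.0263]  K=[0.7036 0.0654; -0.1475 0.4121]  nu=[-3.9022, -2.9604]  x^+=[-2.2633, -1.7992]  P^+=[0.1027 0.0223; 0.0223 0.2378]

P_post[1,0] = 0.0223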